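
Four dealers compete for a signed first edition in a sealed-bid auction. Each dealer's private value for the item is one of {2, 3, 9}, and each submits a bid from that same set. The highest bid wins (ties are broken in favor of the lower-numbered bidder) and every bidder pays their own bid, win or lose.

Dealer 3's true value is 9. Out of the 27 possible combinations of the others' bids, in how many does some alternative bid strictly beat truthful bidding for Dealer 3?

Others bid (2, 2, 2): truth gives 0; bid 3 gives 6 > 0. Violating.
Others bid (2, 2, 3): truth gives 0; bid 3 gives 6 > 0. Violating.
Others bid (2, 9, 2): truth gives -9; bid 2 gives -2 > -9. Violating.
Others bid (2, 9, 3): truth gives -9; bid 2 gives -2 > -9. Violating.
Others bid (2, 2, 9): truth gives 0; no alternative beats it.
Others bid (2, 3, 2): truth gives 0; no alternative beats it.
(Checking all 27 profiles: 17 have a profitable deviation, 10 do not.)

17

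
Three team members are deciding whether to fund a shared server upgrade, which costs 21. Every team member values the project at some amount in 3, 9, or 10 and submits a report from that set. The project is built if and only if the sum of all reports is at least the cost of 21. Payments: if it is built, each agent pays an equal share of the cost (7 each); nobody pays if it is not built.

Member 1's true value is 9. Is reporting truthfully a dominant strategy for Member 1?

Check each profile of the others' reports and compare truth against every alternative report.
Others report (3, 9): truth gives 2, best alternative gives 2.
Others report (3, 10): truth gives 2, best alternative gives 2.
Others report (9, 3): truth gives 2, best alternative gives 2.
Others report (9, 9): truth gives 2, best alternative gives 2.
Others report (9, 10): truth gives 2, best alternative gives 2.
Others report (10, 3): truth gives 2, best alternative gives 2.
(Remaining 3 profiles checked similarly; truth is weakly best in each.)
In every case the truthful report is at least as good as any alternative, so it is a dominant strategy.

Yes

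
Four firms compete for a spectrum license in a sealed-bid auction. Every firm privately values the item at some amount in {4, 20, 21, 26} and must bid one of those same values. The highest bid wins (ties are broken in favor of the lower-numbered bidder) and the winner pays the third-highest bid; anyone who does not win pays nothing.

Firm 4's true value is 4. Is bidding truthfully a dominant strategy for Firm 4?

Yes

Check each profile of the others' bids and compare truth against every alternative bid.
Others bid (4, 4, 4): truth gives 0, best alternative gives 0.
Others bid (4, 4, 20): truth gives 0, best alternative gives 0.
Others bid (4, 4, 21): truth gives 0, best alternative gives 0.
Others bid (4, 4, 26): truth gives 0, best alternative gives 0.
Others bid (4, 20, 4): truth gives 0, best alternative gives 0.
Others bid (4, 20, 20): truth gives 0, best alternative gives 0.
(Remaining 58 profiles checked similarly; truth is weakly best in each.)
In every case the truthful bid is at least as good as any alternative, so it is a dominant strategy.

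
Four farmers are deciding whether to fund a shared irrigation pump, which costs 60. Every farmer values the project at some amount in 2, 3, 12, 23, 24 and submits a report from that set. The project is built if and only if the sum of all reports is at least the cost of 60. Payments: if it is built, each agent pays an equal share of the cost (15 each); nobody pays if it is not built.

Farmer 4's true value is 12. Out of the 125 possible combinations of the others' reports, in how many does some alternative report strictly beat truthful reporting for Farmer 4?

27

Others report (2, 23, 23): truth gives -3; report 2 gives 0 > -3. Violating.
Others report (2, 23, 24): truth gives -3; report 2 gives 0 > -3. Violating.
Others report (2, 24, 23): truth gives -3; report 2 gives 0 > -3. Violating.
Others report (2, 24, 24): truth gives -3; report 2 gives 0 > -3. Violating.
Others report (2, 2, 2): truth gives 0; no alternative beats it.
Others report (2, 2, 3): truth gives 0; no alternative beats it.
(Checking all 125 profiles: 27 have a profitable deviation, 98 do not.)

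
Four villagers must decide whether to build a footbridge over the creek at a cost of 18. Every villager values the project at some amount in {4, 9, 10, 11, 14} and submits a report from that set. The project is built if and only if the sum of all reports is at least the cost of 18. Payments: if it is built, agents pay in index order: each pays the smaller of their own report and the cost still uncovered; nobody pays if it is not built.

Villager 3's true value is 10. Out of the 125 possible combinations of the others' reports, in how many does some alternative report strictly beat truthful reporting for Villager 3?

Others report (4, 4, 4): truth gives 0; report 9 gives 1 > 0. Violating.
Others report (4, 4, 9): truth gives 0; report 4 gives 6 > 0. Violating.
Others report (4, 4, 10): truth gives 0; report 4 gives 6 > 0. Violating.
Others report (4, 4, 11): truth gives 0; report 4 gives 6 > 0. Violating.
Others report (4, 10, 4): truth gives 6; no alternative beats it.
Others report (4, 10, 9): truth gives 6; no alternative beats it.
(Checking all 125 profiles: 15 have a profitable deviation, 110 do not.)

15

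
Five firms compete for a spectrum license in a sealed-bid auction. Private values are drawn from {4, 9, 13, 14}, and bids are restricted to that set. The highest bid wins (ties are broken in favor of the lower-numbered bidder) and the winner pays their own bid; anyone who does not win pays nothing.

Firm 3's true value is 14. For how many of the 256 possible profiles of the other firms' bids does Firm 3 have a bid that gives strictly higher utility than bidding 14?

36

Others bid (4, 4, 4, 4): truth gives 0; bid 9 gives 5 > 0. Violating.
Others bid (4, 4, 4, 9): truth gives 0; bid 9 gives 5 > 0. Violating.
Others bid (4, 4, 4, 13): truth gives 0; bid 13 gives 1 > 0. Violating.
Others bid (4, 4, 9, 4): truth gives 0; bid 9 gives 5 > 0. Violating.
Others bid (4, 4, 4, 14): truth gives 0; no alternative beats it.
Others bid (4, 4, 9, 14): truth gives 0; no alternative beats it.
(Checking all 256 profiles: 36 have a profitable deviation, 220 do not.)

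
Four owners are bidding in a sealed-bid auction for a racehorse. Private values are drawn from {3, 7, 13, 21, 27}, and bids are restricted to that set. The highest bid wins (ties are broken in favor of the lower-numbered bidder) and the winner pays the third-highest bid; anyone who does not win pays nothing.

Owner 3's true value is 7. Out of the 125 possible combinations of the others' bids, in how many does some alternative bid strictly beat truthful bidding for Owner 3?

9

Others bid (3, 3, 13): truth gives 0; bid 13 gives 4 > 0. Violating.
Others bid (3, 3, 21): truth gives 0; bid 21 gives 4 > 0. Violating.
Others bid (3, 3, 27): truth gives 0; bid 27 gives 4 > 0. Violating.
Others bid (3, 7, 3): truth gives 0; bid 13 gives 4 > 0. Violating.
Others bid (3, 3, 3): truth gives 4; no alternative beats it.
Others bid (3, 3, 7): truth gives 4; no alternative beats it.
(Checking all 125 profiles: 9 have a profitable deviation, 116 do not.)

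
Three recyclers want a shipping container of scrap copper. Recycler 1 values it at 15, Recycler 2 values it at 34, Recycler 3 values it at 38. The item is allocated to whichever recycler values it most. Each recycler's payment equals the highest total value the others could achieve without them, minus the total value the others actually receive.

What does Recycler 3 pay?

34

Recycler 3 has the highest value and receives the item.
Without Recycler 3, the item would go to the next-highest value, 34, so the others could achieve 34.
With Recycler 3 present and winning, the others receive nothing, so their total is 0.
Payment = 34 - 0 = 34.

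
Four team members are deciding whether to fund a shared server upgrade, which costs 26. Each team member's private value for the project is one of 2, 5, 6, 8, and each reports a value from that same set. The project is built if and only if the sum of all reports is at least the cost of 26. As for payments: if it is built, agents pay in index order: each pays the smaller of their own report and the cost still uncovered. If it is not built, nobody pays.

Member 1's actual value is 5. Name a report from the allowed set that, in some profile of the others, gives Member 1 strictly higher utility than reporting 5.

Suppose Member 2 reports 8, Member 3 reports 8 and Member 4 reports 8.
Report 5: project built, pays 5, utility 5 - 5 = 0.
Report 2: project built, pays 2, utility 5 - 2 = 3.
So reporting 2 beats truth here (3 > 0).

2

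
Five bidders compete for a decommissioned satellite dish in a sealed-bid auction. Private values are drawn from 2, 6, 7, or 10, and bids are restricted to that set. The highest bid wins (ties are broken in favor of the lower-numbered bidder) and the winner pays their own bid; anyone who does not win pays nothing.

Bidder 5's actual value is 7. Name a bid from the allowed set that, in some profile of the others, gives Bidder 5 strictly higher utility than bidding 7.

Suppose Bidder 1 bids 2, Bidder 2 bids 2, Bidder 3 bids 2 and Bidder 4 bids 2.
Bid 7: wins, pays 7, utility 7 - 7 = 0.
Bid 6: wins, pays 6, utility 7 - 6 = 1.
So bidding 6 beats truth here (1 > 0).

6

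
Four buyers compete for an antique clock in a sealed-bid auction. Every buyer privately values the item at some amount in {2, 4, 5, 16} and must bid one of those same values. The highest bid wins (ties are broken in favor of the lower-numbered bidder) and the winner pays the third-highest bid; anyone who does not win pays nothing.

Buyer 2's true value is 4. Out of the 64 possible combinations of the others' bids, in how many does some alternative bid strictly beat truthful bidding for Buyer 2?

Others bid (2, 2, 5): truth gives 0; bid 5 gives 2 > 0. Violating.
Others bid (2, 2, 16): truth gives 0; bid 16 gives 2 > 0. Violating.
Others bid (2, 5, 2): truth gives 0; bid 5 gives 2 > 0. Violating.
Others bid (2, 16, 2): truth gives 0; bid 16 gives 2 > 0. Violating.
Others bid (2, 2, 2): truth gives 2; no alternative beats it.
Others bid (2, 2, 4): truth gives 2; no alternative beats it.
(Checking all 64 profiles: 6 have a profitable deviation, 58 do not.)

6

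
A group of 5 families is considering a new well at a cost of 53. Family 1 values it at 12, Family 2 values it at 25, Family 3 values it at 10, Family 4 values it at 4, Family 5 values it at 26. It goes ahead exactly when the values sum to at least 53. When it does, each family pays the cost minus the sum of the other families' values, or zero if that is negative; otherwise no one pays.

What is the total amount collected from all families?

3

Total value 77 ≥ cost 53, so it is built.
Family 1: others sum to 65; max(0, 53 - 65) = 0.
Family 2: others sum to 52; max(0, 53 - 52) = 1.
Family 3: others sum to 67; max(0, 53 - 67) = 0.
Family 4: others sum to 73; max(0, 53 - 73) = 0.
Family 5: others sum to 51; max(0, 53 - 51) = 2.
Total collected = 0 + 1 + 0 + 0 + 2 = 3.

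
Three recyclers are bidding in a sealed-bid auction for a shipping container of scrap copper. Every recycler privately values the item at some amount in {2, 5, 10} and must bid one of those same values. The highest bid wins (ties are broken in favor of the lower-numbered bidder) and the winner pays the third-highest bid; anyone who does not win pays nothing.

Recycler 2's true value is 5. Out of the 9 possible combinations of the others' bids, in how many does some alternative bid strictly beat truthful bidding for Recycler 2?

Others bid (2, 10): truth gives 0; bid 10 gives 3 > 0. Violating.
Others bid (5, 2): truth gives 0; bid 10 gives 3 > 0. Violating.
Others bid (2, 2): truth gives 3; no alternative beats it.
Others bid (2, 5): truth gives 3; no alternative beats it.
(Checking all 9 profiles: 2 have a profitable deviation, 7 do not.)

2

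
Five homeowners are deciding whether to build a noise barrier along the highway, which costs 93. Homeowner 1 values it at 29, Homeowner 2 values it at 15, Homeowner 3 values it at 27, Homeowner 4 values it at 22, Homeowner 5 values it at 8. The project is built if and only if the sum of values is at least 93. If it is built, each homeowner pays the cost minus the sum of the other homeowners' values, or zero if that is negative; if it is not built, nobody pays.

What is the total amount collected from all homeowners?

Total value 101 ≥ cost 93, so it is built.
Homeowner 1: others sum to 72; max(0, 93 - 72) = 21.
Homeowner 2: others sum to 86; max(0, 93 - 86) = 7.
Homeowner 3: others sum to 74; max(0, 93 - 74) = 19.
Homeowner 4: others sum to 79; max(0, 93 - 79) = 14.
Homeowner 5: others sum to 93; max(0, 93 - 93) = 0.
Total collected = 21 + 7 + 19 + 14 + 0 = 61.

61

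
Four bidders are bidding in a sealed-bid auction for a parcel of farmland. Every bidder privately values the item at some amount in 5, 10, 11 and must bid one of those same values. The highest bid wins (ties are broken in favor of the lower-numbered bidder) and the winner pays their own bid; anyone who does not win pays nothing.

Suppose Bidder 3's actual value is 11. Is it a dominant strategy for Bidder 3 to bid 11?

Consider the case where Bidder 1 bids 5, Bidder 2 bids 5 and Bidder 4 bids 5.
Truthful bid 11: wins, pays 11, utility 11 - 11 = 0.
Bid 10 instead: wins, pays 10, utility 11 - 10 = 1.
Since 1 > 0, bidding 10 is strictly better here, so truthful bidding is not dominant.

No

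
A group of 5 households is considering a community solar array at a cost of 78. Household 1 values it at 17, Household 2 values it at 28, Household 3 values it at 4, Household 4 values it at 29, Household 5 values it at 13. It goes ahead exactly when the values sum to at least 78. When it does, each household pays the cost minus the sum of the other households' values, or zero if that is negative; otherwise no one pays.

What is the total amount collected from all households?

Total value 91 ≥ cost 78, so it is built.
Household 1: others sum to 74; max(0, 78 - 74) = 4.
Household 2: others sum to 63; max(0, 78 - 63) = 15.
Household 3: others sum to 87; max(0, 78 - 87) = 0.
Household 4: others sum to 62; max(0, 78 - 62) = 16.
Household 5: others sum to 78; max(0, 78 - 78) = 0.
Total collected = 4 + 15 + 0 + 16 + 0 = 35.

35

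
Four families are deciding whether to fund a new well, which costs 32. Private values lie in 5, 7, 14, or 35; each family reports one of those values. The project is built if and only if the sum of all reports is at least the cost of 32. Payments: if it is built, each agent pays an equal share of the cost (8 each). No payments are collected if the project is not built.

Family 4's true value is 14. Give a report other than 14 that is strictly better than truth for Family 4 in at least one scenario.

Suppose Family 1 reports 5, Family 2 reports 5 and Family 3 reports 5.
Report 14: project not built, utility 0.
Report 35: project built, pays 8, utility 14 - 8 = 6.
So reporting 35 beats truth here (6 > 0).

35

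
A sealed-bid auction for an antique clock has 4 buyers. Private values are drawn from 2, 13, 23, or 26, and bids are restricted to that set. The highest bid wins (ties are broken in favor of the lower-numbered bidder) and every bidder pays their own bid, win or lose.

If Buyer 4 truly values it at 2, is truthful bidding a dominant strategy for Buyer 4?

Check each profile of the others' bids and compare truth against every alternative bid.
Others bid (2, 2, 13): truth gives -2, best alternative gives -13.
Others bid (2, 2, 23): truth gives -2, best alternative gives -13.
Others bid (2, 2, 26): truth gives -2, best alternative gives -13.
Others bid (2, 13, 2): truth gives -2, best alternative gives -13.
Others bid (2, 13, 13): truth gives -2, best alternative gives -13.
Others bid (2, 13, 23): truth gives -2, best alternative gives -13.
(Remaining 58 profiles checked similarly; truth is weakly best in each.)
In every case the truthful bid is at least as good as any alternative, so it is a dominant strategy.

Yes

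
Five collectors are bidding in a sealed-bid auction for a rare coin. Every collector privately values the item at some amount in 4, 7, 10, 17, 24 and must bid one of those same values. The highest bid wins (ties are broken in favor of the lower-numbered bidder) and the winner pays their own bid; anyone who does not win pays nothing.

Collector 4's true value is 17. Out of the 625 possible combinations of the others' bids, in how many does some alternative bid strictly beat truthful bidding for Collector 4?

24

Others bid (4, 4, 4, 4): truth gives 0; bid 7 gives 10 > 0. Violating.
Others bid (4, 4, 4, 7): truth gives 0; bid 7 gives 10 > 0. Violating.
Others bid (4, 4, 4, 10): truth gives 0; bid 10 gives 7 > 0. Violating.
Others bid (4, 4, 7, 4): truth gives 0; bid 10 gives 7 > 0. Violating.
Others bid (4, 4, 4, 17): truth gives 0; no alternative beats it.
Others bid (4, 4, 4, 24): truth gives 0; no alternative beats it.
(Checking all 625 profiles: 24 have a profitable deviation, 601 do not.)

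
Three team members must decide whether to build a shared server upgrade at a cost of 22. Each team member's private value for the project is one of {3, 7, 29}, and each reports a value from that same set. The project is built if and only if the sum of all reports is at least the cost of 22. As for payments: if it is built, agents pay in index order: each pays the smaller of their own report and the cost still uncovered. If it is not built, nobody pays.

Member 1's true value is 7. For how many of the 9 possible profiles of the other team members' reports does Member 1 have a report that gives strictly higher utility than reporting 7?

5

Others report (3, 29): truth gives 0; report 3 gives 4 > 0. Violating.
Others report (7, 29): truth gives 0; report 3 gives 4 > 0. Violating.
Others report (29, 3): truth gives 0; report 3 gives 4 > 0. Violating.
Others report (29, 7): truth gives 0; report 3 gives 4 > 0. Violating.
Others report (3, 3): truth gives 0; no alternative beats it.
Others report (3, 7): truth gives 0; no alternative beats it.
(Checking all 9 profiles: 5 have a profitable deviation, 4 do not.)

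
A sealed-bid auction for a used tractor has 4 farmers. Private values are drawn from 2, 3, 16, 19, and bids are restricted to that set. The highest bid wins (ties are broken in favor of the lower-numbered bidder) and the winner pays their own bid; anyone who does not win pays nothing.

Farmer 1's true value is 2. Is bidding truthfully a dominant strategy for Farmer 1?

Check each profile of the others' bids and compare truth against every alternative bid.
Others bid (2, 2, 2): truth gives 0, best alternative gives -1.
Others bid (2, 2, 3): truth gives 0, best alternative gives -1.
Others bid (2, 3, 2): truth gives 0, best alternative gives -1.
Others bid (2, 3, 3): truth gives 0, best alternative gives -1.
Others bid (3, 2, 2): truth gives 0, best alternative gives -1.
Others bid (3, 2, 3): truth gives 0, best alternative gives -1.
(Remaining 58 profiles checked similarly; truth is weakly best in each.)
In every case the truthful bid is at least as good as any alternative, so it is a dominant strategy.

Yes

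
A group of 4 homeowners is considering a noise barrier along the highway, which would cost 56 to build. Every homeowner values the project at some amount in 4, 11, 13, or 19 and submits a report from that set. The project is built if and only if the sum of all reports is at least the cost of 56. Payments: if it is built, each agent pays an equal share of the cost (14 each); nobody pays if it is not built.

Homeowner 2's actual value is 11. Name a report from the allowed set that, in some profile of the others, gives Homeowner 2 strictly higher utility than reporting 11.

4

Suppose Homeowner 1 reports 11, Homeowner 3 reports 19 and Homeowner 4 reports 19.
Report 11: project built, pays 14, utility 11 - 14 = -3.
Report 4: project not built, utility 0.
So reporting 4 beats truth here (0 > -3).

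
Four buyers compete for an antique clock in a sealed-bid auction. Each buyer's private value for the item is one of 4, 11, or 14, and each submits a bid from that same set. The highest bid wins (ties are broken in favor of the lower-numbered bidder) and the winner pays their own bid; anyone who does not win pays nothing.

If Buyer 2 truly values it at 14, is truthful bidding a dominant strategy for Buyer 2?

No

Consider the case where Buyer 1 bids 4, Buyer 3 bids 4 and Buyer 4 bids 4.
Truthful bid 14: wins, pays 14, utility 14 - 14 = 0.
Bid 11 instead: wins, pays 11, utility 14 - 11 = 3.
Since 3 > 0, bidding 11 is strictly better here, so truthful bidding is not dominant.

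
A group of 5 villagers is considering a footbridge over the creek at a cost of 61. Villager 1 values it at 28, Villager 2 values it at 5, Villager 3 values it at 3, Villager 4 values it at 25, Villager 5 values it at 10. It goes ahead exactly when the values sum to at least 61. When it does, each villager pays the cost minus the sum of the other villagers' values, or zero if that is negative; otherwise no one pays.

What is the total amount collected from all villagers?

Total value 71 ≥ cost 61, so it is built.
Villager 1: others sum to 43; max(0, 61 - 43) = 18.
Villager 2: others sum to 66; max(0, 61 - 66) = 0.
Villager 3: others sum to 68; max(0, 61 - 68) = 0.
Villager 4: others sum to 46; max(0, 61 - 46) = 15.
Villager 5: others sum to 61; max(0, 61 - 61) = 0.
Total collected = 18 + 0 + 0 + 15 + 0 = 33.

33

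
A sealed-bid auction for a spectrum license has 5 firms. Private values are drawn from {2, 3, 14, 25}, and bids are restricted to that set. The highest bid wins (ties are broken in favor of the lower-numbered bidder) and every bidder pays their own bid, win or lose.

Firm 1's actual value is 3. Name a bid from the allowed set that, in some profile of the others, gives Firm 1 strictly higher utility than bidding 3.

Suppose Firm 2 bids 2, Firm 3 bids 2, Firm 4 bids 2 and Firm 5 bids 2.
Bid 3: wins, pays 3, utility 3 - 3 = 0.
Bid 2: wins, pays 2, utility 3 - 2 = 1.
So bidding 2 beats truth here (1 > 0).

2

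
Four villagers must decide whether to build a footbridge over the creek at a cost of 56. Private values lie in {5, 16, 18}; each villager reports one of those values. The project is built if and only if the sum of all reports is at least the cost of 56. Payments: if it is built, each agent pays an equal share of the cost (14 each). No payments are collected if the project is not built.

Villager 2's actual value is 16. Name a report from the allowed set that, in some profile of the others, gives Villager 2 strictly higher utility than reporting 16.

Suppose Villager 1 reports 5, Villager 3 reports 16 and Villager 4 reports 18.
Report 16: project not built, utility 0.
Report 18: project built, pays 14, utility 16 - 14 = 2.
So reporting 18 beats truth here (2 > 0).

18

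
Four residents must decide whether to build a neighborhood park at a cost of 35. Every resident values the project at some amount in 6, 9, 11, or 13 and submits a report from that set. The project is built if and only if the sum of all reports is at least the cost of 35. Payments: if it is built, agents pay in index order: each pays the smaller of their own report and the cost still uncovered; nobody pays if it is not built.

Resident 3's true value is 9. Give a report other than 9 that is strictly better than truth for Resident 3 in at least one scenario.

Suppose Resident 1 reports 6, Resident 2 reports 11 and Resident 4 reports 13.
Report 9: project built, pays 9, utility 9 - 9 = 0.
Report 6: project built, pays 6, utility 9 - 6 = 3.
So reporting 6 beats truth here (3 > 0).

6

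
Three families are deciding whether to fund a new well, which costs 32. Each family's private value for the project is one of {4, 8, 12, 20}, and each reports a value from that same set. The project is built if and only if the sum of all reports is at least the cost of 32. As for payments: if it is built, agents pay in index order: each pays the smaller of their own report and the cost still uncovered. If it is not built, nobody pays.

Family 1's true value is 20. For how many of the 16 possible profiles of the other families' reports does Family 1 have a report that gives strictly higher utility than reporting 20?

Others report (4, 20): truth gives 0; report 8 gives 12 > 0. Violating.
Others report (8, 12): truth gives 0; report 12 gives 8 > 0. Violating.
Others report (8, 20): truth gives 0; report 4 gives 16 > 0. Violating.
Others report (12, 8): truth gives 0; report 12 gives 8 > 0. Violating.
Others report (4, 4): truth gives 0; no alternative beats it.
Others report (4, 8): truth gives 0; no alternative beats it.
(Checking all 16 profiles: 10 have a profitable deviation, 6 do not.)

10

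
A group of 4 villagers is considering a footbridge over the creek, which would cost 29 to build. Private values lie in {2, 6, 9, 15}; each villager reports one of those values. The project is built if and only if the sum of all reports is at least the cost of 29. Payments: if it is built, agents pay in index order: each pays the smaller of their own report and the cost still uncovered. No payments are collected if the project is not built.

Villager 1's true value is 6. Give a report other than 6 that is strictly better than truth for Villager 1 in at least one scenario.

Suppose Villager 2 reports 2, Villager 3 reports 15 and Villager 4 reports 15.
Report 6: project built, pays 6, utility 6 - 6 = 0.
Report 2: project built, pays 2, utility 6 - 2 = 4.
So reporting 2 beats truth here (4 > 0).

2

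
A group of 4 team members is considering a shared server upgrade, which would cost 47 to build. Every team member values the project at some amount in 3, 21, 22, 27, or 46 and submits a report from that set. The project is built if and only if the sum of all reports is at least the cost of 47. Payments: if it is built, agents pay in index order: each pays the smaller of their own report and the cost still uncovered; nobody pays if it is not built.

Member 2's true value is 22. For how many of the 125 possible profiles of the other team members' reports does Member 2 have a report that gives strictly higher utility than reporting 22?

98

Others report (3, 3, 21): truth gives 0; report 21 gives 1 > 0. Violating.
Others report (3, 3, 22): truth gives 0; report 21 gives 1 > 0. Violating.
Others report (3, 3, 27): truth gives 0; report 21 gives 1 > 0. Violating.
Others report (3, 3, 46): truth gives 0; report 3 gives 19 > 0. Violating.
Others report (3, 3, 3): truth gives 0; no alternative beats it.
Others report (27, 3, 3): truth gives 2; no alternative beats it.
(Checking all 125 profiles: 98 have a profitable deviation, 27 do not.)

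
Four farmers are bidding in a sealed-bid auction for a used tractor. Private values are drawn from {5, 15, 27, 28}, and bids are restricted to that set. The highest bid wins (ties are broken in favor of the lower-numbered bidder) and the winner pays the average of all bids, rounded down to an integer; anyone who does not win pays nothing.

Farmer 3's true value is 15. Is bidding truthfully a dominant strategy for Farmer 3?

Consider the case where Farmer 1 bids 5, Farmer 2 bids 15 and Farmer 4 bids 5.
Truthful bid 15: loses, pays 0, utility 0.
Bid 27 instead: wins, pays 13, utility 15 - 13 = 2.
Since 2 > 0, bidding 27 is strictly better here, so truthful bidding is not dominant.

No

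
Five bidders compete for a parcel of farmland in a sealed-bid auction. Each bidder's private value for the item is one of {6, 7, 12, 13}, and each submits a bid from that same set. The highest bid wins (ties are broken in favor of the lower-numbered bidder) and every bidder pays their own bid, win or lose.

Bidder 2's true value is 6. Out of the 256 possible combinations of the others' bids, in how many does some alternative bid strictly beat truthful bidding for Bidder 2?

Others bid (6, 6, 6, 6): truth gives -6; bid 7 gives -1 > -6. Violating.
Others bid (6, 6, 6, 7): truth gives -6; bid 7 gives -1 > -6. Violating.
Others bid (6, 6, 7, 6): truth gives -6; bid 7 gives -1 > -6. Violating.
Others bid (6, 6, 7, 7): truth gives -6; bid 7 gives -1 > -6. Violating.
Others bid (6, 6, 6, 12): truth gives -6; no alternative beats it.
Others bid (6, 6, 6, 13): truth gives -6; no alternative beats it.
(Checking all 256 profiles: 8 have a profitable deviation, 248 do not.)

8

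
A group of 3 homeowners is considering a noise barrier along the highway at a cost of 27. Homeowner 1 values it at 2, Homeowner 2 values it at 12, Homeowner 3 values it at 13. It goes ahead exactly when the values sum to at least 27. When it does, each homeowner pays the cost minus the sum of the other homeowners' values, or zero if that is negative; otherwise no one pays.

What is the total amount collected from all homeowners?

27

Total value 27 ≥ cost 27, so it is built.
Homeowner 1: others sum to 25; max(0, 27 - 25) = 2.
Homeowner 2: others sum to 15; max(0, 27 - 15) = 12.
Homeowner 3: others sum to 14; max(0, 27 - 14) = 13.
Total collected = 2 + 12 + 13 = 27.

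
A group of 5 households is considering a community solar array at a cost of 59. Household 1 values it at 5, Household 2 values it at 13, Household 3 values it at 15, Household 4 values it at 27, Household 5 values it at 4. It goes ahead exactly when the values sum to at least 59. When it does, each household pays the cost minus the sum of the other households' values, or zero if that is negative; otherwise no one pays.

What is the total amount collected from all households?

40

Total value 64 ≥ cost 59, so it is built.
Household 1: others sum to 59; max(0, 59 - 59) = 0.
Household 2: others sum to 51; max(0, 59 - 51) = 8.
Household 3: others sum to 49; max(0, 59 - 49) = 10.
Household 4: others sum to 37; max(0, 59 - 37) = 22.
Household 5: others sum to 60; max(0, 59 - 60) = 0.
Total collected = 0 + 8 + 10 + 22 + 0 = 40.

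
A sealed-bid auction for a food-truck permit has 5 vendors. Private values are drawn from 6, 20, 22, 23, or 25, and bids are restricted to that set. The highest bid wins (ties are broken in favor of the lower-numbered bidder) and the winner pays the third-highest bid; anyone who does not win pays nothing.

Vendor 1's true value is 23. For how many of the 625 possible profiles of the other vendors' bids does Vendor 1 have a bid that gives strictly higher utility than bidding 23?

108

Others bid (6, 6, 6, 25): truth gives 0; bid 25 gives 17 > 0. Violating.
Others bid (6, 6, 20, 25): truth gives 0; bid 25 gives 3 > 0. Violating.
Others bid (6, 6, 22, 25): truth gives 0; bid 25 gives 1 > 0. Violating.
Others bid (6, 6, 25, 6): truth gives 0; bid 25 gives 17 > 0. Violating.
Others bid (6, 6, 6, 6): truth gives 17; no alternative beats it.
Others bid (6, 6, 6, 20): truth gives 17; no alternative beats it.
(Checking all 625 profiles: 108 have a profitable deviation, 517 do not.)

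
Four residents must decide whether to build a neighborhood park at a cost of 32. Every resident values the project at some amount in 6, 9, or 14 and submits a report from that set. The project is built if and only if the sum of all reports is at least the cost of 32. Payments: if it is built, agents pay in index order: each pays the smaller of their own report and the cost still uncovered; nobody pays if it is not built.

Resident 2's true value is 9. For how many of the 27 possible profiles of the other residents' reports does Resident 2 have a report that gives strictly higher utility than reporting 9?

20

Others report (6, 6, 14): truth gives 0; report 6 gives 3 > 0. Violating.
Others report (6, 9, 14): truth gives 0; report 6 gives 3 > 0. Violating.
Others report (6, 14, 6): truth gives 0; report 6 gives 3 > 0. Violating.
Others report (6, 14, 9): truth gives 0; report 6 gives 3 > 0. Violating.
Others report (6, 6, 6): truth gives 0; no alternative beats it.
Others report (6, 6, 9): truth gives 0; no alternative beats it.
(Checking all 27 profiles: 20 have a profitable deviation, 7 do not.)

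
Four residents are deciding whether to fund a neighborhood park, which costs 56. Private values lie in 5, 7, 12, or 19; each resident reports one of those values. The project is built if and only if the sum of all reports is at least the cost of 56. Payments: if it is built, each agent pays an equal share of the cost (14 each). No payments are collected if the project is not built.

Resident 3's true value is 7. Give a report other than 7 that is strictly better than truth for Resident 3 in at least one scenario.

5

Suppose Resident 1 reports 12, Resident 2 reports 19 and Resident 4 reports 19.
Report 7: project built, pays 14, utility 7 - 14 = -7.
Report 5: project not built, utility 0.
So reporting 5 beats truth here (0 > -7).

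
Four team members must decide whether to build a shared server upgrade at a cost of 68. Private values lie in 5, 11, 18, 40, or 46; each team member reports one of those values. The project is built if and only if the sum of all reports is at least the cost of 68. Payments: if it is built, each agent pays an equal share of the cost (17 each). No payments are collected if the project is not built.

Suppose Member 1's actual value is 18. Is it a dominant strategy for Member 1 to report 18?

No

Consider the case where Member 2 reports 5, Member 3 reports 5 and Member 4 reports 18.
Truthful report 18: project not built, utility 0.
Report 40 instead: project built, pays 17, utility 18 - 17 = 1.
Since 1 > 0, reporting 40 is strictly better here, so truthful reporting is not dominant.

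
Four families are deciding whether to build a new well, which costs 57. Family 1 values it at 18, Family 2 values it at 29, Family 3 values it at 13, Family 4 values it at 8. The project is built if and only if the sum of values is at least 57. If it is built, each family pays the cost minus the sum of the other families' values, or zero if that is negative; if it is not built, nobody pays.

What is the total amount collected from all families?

27

Total value 68 ≥ cost 57, so it is built.
Family 1: others sum to 50; max(0, 57 - 50) = 7.
Family 2: others sum to 39; max(0, 57 - 39) = 18.
Family 3: others sum to 55; max(0, 57 - 55) = 2.
Family 4: others sum to 60; max(0, 57 - 60) = 0.
Total collected = 7 + 18 + 2 + 0 = 27.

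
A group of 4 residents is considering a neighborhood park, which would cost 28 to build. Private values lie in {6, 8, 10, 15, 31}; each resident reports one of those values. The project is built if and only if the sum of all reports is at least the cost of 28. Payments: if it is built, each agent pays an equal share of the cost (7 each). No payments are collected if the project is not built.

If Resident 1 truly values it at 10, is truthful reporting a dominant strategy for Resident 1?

Yes

Check each profile of the others' reports and compare truth against every alternative report.
Others report (6, 6, 6): truth gives 3, best alternative gives 3.
Others report (6, 6, 8): truth gives 3, best alternative gives 3.
Others report (6, 6, 10): truth gives 3, best alternative gives 3.
Others report (6, 6, 15): truth gives 3, best alternative gives 3.
Others report (6, 6, 31): truth gives 3, best alternative gives 3.
Others report (6, 8, 6): truth gives 3, best alternative gives 3.
(Remaining 119 profiles checked similarly; truth is weakly best in each.)
In every case the truthful report is at least as good as any alternative, so it is a dominant strategy.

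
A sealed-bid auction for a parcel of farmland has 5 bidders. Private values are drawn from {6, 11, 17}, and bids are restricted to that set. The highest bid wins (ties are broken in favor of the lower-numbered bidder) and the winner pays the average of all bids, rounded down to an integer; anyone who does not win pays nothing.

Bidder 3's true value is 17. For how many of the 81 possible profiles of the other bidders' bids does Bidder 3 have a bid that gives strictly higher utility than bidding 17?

4

Others bid (6, 6, 6, 6): truth gives 9; bid 11 gives 10 > 9. Violating.
Others bid (6, 6, 6, 11): truth gives 8; bid 11 gives 9 > 8. Violating.
Others bid (6, 6, 11, 6): truth gives 8; bid 11 gives 9 > 8. Violating.
Others bid (6, 6, 11, 11): truth gives 7; bid 11 gives 8 > 7. Violating.
Others bid (6, 6, 6, 17): truth gives 7; no alternative beats it.
Others bid (6, 6, 11, 17): truth gives 6; no alternative beats it.
(Checking all 81 profiles: 4 have a profitable deviation, 77 do not.)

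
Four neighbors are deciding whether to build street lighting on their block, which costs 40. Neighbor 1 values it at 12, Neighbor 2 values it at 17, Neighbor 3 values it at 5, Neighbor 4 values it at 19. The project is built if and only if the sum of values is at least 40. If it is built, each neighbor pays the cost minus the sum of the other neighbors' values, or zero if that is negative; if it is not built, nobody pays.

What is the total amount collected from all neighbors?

Total value 53 ≥ cost 40, so it is built.
Neighbor 1: others sum to 41; max(0, 40 - 41) = 0.
Neighbor 2: others sum to 36; max(0, 40 - 36) = 4.
Neighbor 3: others sum to 48; max(0, 40 - 48) = 0.
Neighbor 4: others sum to 34; max(0, 40 - 34) = 6.
Total collected = 0 + 4 + 0 + 6 = 10.

10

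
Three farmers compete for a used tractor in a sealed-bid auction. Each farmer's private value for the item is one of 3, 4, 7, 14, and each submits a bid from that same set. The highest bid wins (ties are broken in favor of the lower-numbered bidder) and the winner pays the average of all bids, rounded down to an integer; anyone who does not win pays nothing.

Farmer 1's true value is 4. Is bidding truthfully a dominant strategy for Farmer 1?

Yes

Check each profile of the others' bids and compare truth against every alternative bid.
Others bid (3, 4): truth gives 1, best alternative gives 0.
Others bid (4, 3): truth gives 1, best alternative gives 0.
Others bid (3, 3): truth gives 1, best alternative gives 1.
Others bid (3, 7): truth gives 0, best alternative gives 0.
Others bid (3, 14): truth gives 0, best alternative gives 0.
Others bid (4, 4): truth gives 0, best alternative gives 0.
(Remaining 10 profiles checked similarly; truth is weakly best in each.)
In every case the truthful bid is at least as good as any alternative, so it is a dominant strategy.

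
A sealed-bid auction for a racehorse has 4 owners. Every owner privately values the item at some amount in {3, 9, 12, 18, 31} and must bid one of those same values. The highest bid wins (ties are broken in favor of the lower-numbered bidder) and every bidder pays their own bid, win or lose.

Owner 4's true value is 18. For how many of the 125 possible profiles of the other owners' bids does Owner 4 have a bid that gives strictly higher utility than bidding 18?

106

Others bid (3, 3, 3): truth gives 0; bid 9 gives 9 > 0. Violating.
Others bid (3, 3, 9): truth gives 0; bid 12 gives 6 > 0. Violating.
Others bid (3, 3, 18): truth gives -18; bid 3 gives -3 > -18. Violating.
Others bid (3, 3, 31): truth gives -18; bid 3 gives -3 > -18. Violating.
Others bid (3, 3, 12): truth gives 0; no alternative beats it.
Others bid (3, 9, 12): truth gives 0; no alternative beats it.
(Checking all 125 profiles: 106 have a profitable deviation, 19 do not.)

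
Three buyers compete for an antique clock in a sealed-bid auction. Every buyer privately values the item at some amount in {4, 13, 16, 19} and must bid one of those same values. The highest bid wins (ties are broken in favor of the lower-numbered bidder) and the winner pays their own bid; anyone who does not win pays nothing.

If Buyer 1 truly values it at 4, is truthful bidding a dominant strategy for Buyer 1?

Yes

Check each profile of the others' bids and compare truth against every alternative bid.
Others bid (4, 4): truth gives 0, best alternative gives -9.
Others bid (4, 13): truth gives 0, best alternative gives -9.
Others bid (13, 4): truth gives 0, best alternative gives -9.
Others bid (13, 13): truth gives 0, best alternative gives -9.
Others bid (4, 16): truth gives 0, best alternative gives 0.
Others bid (4, 19): truth gives 0, best alternative gives 0.
(Remaining 10 profiles checked similarly; truth is weakly best in each.)
In every case the truthful bid is at least as good as any alternative, so it is a dominant strategy.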